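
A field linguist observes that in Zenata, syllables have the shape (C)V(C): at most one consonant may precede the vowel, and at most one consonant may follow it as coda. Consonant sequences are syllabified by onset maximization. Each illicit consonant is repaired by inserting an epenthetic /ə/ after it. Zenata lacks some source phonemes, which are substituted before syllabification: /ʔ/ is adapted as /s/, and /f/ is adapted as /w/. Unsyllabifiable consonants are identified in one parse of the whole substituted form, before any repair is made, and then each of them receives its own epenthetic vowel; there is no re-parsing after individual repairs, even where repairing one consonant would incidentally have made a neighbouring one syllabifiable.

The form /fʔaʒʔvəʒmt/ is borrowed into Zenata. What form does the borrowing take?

wəsaʒsəvəʒmətə

Substitution: /f/ → /w/, /ʔ/ → /s/, giving /wsaʒsvəʒmt/.
The consonants /w/, /s/, /m/, /t/ cannot be parsed into a legal (C)V(C) syllable (at most one coda consonant is licensed; onsets are limited to one consonant).
Each unlicensed consonant becomes the onset of a new syllable: /w/ → /wə/, /s/ → /sə/, /m/ → /mə/, /t/ → /tə/.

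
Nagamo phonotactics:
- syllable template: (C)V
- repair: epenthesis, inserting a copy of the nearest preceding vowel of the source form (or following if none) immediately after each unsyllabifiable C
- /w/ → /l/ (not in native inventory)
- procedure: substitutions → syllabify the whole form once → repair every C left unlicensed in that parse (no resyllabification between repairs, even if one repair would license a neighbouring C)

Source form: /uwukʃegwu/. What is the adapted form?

Substitution: /w/ → /l/, giving /ulukʃeglu/.
The consonants /k/, /g/ cannot be parsed into a legal (C)V syllable (no codas are permitted; onsets are limited to one consonant).
Inserting the epenthetic vowel yields /k/ → /ku/, /g/ → /ge/.

ulukuʃegelu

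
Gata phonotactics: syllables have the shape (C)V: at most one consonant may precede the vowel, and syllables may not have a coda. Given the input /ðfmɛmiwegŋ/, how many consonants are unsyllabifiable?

4

Syllabifying with onset maximization leaves /ð/, /f/, /g/, /ŋ/ stranded (no codas are permitted; onsets are limited to one consonant).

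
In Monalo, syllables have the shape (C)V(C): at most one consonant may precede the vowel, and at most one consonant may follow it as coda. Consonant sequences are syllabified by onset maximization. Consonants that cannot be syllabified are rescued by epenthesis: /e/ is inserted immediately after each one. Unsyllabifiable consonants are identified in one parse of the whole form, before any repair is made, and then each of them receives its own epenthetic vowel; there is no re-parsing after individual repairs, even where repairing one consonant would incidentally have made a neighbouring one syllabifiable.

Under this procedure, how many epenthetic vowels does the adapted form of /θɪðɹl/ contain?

The unsyllabifiable consonants are /ɹ/, /l/; each receives one epenthetic vowel.

2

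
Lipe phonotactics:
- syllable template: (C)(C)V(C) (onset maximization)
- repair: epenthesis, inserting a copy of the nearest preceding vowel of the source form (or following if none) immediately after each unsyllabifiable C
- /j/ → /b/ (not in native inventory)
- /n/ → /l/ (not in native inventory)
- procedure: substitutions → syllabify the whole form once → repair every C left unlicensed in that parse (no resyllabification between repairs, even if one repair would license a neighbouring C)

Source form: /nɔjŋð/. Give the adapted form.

Substitution: /n/ → /l/, /j/ → /b/, giving /lɔbŋð/.
Syllabifying with onset maximization leaves /ŋ/, /ð/ stranded (at most one coda consonant is licensed; onsets may contain at most 2 consonants).
Each unlicensed consonant becomes the onset of a new syllable: /ŋ/ → /ŋɔ/, /ð/ → /ðɔ/.

lɔbŋɔðɔ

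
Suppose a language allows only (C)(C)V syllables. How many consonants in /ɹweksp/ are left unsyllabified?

Syllabifying with onset maximization leaves /k/, /s/, /p/ stranded (no codas are permitted; onsets may contain at most 2 consonants).

3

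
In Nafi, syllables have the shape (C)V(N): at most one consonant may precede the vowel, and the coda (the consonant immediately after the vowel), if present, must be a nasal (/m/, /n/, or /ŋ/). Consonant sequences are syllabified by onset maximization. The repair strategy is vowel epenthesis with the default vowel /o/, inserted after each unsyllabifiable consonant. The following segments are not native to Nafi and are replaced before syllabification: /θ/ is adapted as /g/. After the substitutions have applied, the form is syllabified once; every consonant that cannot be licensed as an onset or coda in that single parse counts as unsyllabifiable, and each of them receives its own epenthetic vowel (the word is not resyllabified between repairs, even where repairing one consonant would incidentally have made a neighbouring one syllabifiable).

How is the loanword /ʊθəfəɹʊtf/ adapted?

Substitution: /θ/ → /g/, giving /ʊgəfəɹʊtf/.
Syllabifying with onset maximization leaves /t/, /f/ stranded (only a nasal (/m/, /n/, or /ŋ/) is licensed in coda position; onsets are limited to one consonant).
Inserting the epenthetic vowel yields /t/ → /to/, /f/ → /fo/.

ʊgəfəɹʊtofo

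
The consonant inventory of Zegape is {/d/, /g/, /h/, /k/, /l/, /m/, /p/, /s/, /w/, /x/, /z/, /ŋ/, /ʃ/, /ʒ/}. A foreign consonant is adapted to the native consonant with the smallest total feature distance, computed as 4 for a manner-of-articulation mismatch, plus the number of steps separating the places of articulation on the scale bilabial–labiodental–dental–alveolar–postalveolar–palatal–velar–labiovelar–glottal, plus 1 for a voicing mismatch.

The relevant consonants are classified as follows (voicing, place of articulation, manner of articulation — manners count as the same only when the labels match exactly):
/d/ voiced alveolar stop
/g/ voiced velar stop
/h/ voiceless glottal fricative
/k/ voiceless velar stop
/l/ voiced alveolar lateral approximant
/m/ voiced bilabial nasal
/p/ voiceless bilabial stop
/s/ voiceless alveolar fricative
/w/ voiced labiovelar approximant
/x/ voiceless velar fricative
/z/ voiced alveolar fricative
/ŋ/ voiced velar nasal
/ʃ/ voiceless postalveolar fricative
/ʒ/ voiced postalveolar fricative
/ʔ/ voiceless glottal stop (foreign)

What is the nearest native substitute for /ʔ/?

k

/k/ is closest: same manner (stop), place distance 2 (glottal→velar), same voicing; total 2. Next closest is /g/ at distance 3.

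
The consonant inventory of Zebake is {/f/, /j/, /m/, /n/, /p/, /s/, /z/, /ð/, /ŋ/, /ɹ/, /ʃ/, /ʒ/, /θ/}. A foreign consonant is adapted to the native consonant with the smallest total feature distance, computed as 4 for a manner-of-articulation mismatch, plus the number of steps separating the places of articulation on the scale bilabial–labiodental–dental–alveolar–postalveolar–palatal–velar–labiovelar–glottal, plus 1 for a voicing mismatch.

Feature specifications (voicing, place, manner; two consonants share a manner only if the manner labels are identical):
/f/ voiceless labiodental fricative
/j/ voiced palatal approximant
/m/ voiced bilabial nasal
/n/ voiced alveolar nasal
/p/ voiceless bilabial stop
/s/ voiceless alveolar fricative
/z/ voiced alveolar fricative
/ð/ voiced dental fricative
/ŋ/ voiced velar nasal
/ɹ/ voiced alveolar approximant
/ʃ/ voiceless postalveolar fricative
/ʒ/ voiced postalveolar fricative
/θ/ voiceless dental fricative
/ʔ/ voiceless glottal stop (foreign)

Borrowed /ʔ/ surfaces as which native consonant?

/ŋ/ is closest: manner differs (stop→nasal, +4), place distance 2 (glottal→velar), voicing differs (+1); total 7. Next closest is /j/ at distance 8.

ŋ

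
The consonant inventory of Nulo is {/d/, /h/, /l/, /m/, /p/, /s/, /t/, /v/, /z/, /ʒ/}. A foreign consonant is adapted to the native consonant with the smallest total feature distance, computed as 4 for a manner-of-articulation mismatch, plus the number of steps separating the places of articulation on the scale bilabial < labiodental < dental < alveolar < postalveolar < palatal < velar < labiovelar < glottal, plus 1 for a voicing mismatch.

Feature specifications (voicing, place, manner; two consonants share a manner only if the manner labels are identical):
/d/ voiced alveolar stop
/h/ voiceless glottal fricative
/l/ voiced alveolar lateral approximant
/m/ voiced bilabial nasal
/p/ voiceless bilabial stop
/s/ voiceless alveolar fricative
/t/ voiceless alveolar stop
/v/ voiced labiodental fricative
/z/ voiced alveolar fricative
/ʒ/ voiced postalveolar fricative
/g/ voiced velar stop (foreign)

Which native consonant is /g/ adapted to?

d

/d/ is closest: same manner (stop), place distance 3 (velar→alveolar), same voicing; total 3. Next closest is /t/ at distance 4.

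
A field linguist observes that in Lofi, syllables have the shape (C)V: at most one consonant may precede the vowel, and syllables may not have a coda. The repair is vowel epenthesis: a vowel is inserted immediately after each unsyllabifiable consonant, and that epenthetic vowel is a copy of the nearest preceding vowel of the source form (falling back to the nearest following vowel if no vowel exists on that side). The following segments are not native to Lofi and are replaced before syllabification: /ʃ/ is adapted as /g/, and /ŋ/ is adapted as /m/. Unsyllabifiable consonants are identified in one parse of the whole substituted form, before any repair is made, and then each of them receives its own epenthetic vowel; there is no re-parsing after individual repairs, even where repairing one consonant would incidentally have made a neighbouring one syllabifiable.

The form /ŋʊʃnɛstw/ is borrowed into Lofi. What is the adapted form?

Substitution: /ŋ/ → /m/, /ʃ/ → /g/, giving /mʊgnɛstw/.
The consonants /g/, /s/, /t/, /w/ cannot be parsed into a legal (C)V syllable (no codas are permitted; onsets are limited to one consonant).
Inserting the epenthetic vowel yields /g/ → /gʊ/, /s/ → /sɛ/, /t/ → /tɛ/, /w/ → /wɛ/.

mʊgʊnɛsɛtɛwɛ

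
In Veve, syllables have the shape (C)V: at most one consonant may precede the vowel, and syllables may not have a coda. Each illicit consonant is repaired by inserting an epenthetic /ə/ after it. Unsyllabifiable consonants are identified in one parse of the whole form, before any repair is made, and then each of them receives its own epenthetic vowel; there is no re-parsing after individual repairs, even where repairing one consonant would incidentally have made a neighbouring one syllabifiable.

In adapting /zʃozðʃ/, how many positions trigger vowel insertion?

The unsyllabifiable consonants are /z/, /z/, /ð/, /ʃ/; each receives one epenthetic vowel.

4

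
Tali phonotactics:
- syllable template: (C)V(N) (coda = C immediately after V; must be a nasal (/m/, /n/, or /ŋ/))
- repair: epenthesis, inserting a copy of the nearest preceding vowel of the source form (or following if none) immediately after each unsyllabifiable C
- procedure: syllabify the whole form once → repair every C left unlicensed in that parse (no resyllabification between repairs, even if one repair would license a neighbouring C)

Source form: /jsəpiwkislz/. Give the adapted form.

Under (C)V(N), the unsyllabifiable consonants are /j/, /w/, /s/, /l/, /z/ (only a nasal (/m/, /n/, or /ŋ/) is licensed in coda position; onsets are limited to one consonant).
Each unlicensed consonant becomes the onset of a new syllable: /j/ → /jə/, /w/ → /wi/, /s/ → /si/, /l/ → /li/, /z/ → /zi/.

jəsəpiwikisilizi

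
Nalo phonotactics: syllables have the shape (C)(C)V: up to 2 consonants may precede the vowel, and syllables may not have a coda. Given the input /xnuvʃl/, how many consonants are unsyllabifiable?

The consonants /v/, /ʃ/, /l/ cannot be parsed into a legal (C)(C)V syllable (no codas are permitted; onsets may contain at most 2 consonants).

3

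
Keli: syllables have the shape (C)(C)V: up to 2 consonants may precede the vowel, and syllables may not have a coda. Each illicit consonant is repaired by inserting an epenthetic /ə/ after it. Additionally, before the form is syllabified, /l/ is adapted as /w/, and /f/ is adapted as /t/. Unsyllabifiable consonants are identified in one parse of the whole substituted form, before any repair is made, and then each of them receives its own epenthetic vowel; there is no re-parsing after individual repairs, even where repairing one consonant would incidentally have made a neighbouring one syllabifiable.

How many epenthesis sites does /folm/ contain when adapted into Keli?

After substitution the input is /towm/.
The unsyllabifiable consonants are /w/, /m/; each receives one epenthetic vowel.

2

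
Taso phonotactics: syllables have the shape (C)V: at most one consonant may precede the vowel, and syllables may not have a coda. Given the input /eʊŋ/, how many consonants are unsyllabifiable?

Under (C)V, the unsyllabifiable consonants are /ŋ/ (no codas are permitted; onsets are limited to one consonant).

1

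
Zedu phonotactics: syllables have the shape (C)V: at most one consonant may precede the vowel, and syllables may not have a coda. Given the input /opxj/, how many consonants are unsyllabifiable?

The consonants /p/, /x/, /j/ cannot be parsed into a legal (C)V syllable (no codas are permitted; onsets are limited to one consonant).

3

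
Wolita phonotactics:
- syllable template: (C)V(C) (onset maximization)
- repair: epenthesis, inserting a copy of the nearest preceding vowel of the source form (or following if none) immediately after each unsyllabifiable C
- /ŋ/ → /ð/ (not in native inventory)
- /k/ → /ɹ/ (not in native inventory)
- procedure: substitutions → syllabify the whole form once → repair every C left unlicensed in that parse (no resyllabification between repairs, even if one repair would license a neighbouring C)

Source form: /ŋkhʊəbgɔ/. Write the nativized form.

ðʊɹʊhʊəbgɔ

Substitution: /ŋ/ → /ð/, /k/ → /ɹ/, giving /ðɹhʊəbgɔ/.
Under (C)V(C), the unsyllabifiable consonants are /ð/, /ɹ/ (at most one coda consonant is licensed; onsets are limited to one consonant).
Each unlicensed consonant becomes the onset of a new syllable: /ð/ → /ðʊ/, /ɹ/ → /ɹʊ/.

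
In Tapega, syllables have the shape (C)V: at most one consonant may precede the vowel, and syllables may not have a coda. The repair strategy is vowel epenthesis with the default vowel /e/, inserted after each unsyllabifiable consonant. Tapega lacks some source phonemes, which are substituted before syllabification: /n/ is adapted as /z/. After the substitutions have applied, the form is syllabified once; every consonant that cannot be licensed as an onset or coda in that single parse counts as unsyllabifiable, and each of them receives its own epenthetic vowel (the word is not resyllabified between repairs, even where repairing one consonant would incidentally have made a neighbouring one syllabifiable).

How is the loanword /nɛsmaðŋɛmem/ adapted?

Substitution: /n/ → /z/, giving /zɛsmaðŋɛmem/.
The consonants /s/, /ð/, /m/ cannot be parsed into a legal (C)V syllable (no codas are permitted; onsets are limited to one consonant).
Epenthesis after each stranded consonant: /s/ → /se/, /ð/ → /ðe/, /m/ → /me/.

zɛsemaðeŋɛmeme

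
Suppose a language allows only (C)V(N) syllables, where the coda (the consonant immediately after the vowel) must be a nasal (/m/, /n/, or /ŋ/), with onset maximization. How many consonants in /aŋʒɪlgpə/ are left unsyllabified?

2

The consonants /l/, /g/ cannot be parsed into a legal (C)V(N) syllable (only a nasal (/m/, /n/, or /ŋ/) is licensed in coda position; onsets are limited to one consonant).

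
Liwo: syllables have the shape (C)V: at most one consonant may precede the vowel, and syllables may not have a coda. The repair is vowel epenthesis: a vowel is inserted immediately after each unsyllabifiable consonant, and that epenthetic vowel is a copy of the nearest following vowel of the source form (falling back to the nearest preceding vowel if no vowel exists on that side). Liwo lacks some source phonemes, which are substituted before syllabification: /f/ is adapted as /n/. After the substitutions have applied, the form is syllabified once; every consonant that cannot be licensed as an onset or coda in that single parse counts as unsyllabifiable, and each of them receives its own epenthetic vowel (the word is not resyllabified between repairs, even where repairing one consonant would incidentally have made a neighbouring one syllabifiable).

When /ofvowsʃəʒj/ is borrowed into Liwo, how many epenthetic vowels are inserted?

After substitution the input is /onvowsʃəʒj/.
The unsyllabifiable consonants are /n/, /w/, /s/, /ʒ/, /j/; each receives one epenthetic vowel.

5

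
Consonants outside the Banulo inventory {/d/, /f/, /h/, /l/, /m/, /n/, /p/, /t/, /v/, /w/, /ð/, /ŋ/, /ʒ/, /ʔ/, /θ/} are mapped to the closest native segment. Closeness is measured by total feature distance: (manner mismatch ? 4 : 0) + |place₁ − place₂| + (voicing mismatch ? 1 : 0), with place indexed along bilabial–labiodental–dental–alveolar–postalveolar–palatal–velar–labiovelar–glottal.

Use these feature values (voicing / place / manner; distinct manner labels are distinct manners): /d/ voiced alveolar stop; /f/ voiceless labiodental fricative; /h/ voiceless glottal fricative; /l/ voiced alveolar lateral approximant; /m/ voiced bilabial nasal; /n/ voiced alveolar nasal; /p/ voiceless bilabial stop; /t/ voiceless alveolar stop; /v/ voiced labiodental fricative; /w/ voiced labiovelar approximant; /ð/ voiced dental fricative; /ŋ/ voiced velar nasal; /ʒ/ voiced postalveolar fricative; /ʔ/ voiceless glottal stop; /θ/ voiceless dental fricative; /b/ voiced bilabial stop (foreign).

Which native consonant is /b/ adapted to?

/p/ is closest: same manner (stop), place distance 0 (bilabial→bilabial), voicing differs (+1); total 1. Next closest is /d/ at distance 3.

p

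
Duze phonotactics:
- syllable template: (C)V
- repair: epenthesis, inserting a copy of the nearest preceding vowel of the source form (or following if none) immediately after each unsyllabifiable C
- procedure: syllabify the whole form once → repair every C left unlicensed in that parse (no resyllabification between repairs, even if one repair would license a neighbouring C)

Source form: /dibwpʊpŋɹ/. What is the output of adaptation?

dibiwipʊpʊŋʊɹʊ

The consonants /b/, /w/, /p/, /ŋ/, /ɹ/ cannot be parsed into a legal (C)V syllable (no codas are permitted; onsets are limited to one consonant).
Each unlicensed consonant becomes the onset of a new syllable: /b/ → /bi/, /w/ → /wi/, /p/ → /pʊ/, /ŋ/ → /ŋʊ/, /ɹ/ → /ɹʊ/.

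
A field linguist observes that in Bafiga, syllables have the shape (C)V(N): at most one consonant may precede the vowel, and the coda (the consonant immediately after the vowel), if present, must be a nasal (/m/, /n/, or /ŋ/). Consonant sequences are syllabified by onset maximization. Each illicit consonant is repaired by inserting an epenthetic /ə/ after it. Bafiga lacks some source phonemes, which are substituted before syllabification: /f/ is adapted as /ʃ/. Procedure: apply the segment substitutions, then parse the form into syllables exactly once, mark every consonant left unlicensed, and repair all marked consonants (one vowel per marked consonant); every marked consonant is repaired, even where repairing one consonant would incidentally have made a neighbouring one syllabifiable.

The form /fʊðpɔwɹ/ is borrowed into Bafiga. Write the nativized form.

Substitution: /f/ → /ʃ/, giving /ʃʊðpɔwɹ/.
Syllabifying with onset maximization leaves /ð/, /w/, /ɹ/ stranded (only a nasal (/m/, /n/, or /ŋ/) is licensed in coda position; onsets are limited to one consonant).
Each unlicensed consonant becomes the onset of a new syllable: /ð/ → /ðə/, /w/ → /wə/, /ɹ/ → /ɹə/.

ʃʊðəpɔwəɹə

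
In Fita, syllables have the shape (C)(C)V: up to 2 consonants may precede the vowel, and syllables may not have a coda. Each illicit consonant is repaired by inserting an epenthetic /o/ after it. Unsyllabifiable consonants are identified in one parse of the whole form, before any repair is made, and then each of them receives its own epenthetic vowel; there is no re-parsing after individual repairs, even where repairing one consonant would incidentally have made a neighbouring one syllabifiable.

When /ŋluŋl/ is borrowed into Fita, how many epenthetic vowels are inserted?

2

The unsyllabifiable consonants are /ŋ/, /l/; each receives one epenthetic vowel.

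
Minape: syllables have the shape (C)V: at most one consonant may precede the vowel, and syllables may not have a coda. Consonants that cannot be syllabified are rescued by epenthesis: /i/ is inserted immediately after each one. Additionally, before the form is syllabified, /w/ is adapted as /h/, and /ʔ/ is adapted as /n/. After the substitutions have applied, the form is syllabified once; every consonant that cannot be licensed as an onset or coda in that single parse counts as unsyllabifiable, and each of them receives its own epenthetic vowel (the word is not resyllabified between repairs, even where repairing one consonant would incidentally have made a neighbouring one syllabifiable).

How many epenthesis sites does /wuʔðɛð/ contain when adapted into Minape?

After substitution the input is /hunðɛð/.
The unsyllabifiable consonants are /n/, /ð/; each receives one epenthetic vowel.

2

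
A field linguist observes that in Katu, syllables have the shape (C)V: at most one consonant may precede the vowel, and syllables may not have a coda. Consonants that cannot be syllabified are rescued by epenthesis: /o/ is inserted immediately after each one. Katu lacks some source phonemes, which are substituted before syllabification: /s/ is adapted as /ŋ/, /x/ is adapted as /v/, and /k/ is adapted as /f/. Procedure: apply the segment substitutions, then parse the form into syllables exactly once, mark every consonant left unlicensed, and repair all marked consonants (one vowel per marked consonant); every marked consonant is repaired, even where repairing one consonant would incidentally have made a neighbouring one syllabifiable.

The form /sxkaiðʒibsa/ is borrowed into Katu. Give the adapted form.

Substitution: /s/ → /ŋ/, /x/ → /v/, /k/ → /f/, giving /ŋvfaiðʒibŋa/.
The consonants /ŋ/, /v/, /ð/, /b/ cannot be parsed into a legal (C)V syllable (no codas are permitted; onsets are limited to one consonant).
Epenthesis after each stranded consonant: /ŋ/ → /ŋo/, /v/ → /vo/, /ð/ → /ðo/, /b/ → /bo/.

ŋovofaiðoʒiboŋa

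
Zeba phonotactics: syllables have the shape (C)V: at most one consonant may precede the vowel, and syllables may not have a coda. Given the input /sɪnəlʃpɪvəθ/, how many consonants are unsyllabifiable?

3

Syllabifying with onset maximization leaves /l/, /ʃ/, /θ/ stranded (no codas are permitted; onsets are limited to one consonant).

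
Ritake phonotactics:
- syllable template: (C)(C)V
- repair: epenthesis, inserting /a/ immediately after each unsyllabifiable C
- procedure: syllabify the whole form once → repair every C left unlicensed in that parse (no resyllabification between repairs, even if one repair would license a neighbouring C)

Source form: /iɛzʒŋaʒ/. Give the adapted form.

iɛzaʒŋaʒa

Under (C)(C)V, the unsyllabifiable consonants are /z/, /ʒ/ (no codas are permitted; onsets may contain at most 2 consonants).
Each unlicensed consonant becomes the onset of a new syllable: /z/ → /za/, /ʒ/ → /ʒa/.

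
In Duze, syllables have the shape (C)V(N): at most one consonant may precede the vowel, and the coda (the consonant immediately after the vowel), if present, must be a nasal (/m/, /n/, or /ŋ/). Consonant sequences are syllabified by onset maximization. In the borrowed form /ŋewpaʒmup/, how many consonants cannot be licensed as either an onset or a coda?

3

Syllabifying with onset maximization leaves /w/, /ʒ/, /p/ stranded (only a nasal (/m/, /n/, or /ŋ/) is licensed in coda position; onsets are limited to one consonant).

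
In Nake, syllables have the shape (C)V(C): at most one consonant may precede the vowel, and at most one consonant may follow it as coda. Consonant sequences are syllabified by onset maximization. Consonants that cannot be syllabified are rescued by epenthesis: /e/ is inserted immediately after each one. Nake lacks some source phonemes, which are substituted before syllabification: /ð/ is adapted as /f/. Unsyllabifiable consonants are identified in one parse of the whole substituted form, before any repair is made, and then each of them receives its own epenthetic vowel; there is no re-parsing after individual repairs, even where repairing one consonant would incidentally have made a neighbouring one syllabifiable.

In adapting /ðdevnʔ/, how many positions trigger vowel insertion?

3

After substitution the input is /fdevnʔ/.
The unsyllabifiable consonants are /f/, /n/, /ʔ/; each receives one epenthetic vowel.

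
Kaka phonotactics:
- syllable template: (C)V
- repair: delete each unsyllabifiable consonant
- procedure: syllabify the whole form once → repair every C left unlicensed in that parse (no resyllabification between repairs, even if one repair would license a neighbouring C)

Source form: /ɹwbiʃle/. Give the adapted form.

Syllabifying with onset maximization leaves /ɹ/, /w/, /ʃ/ stranded (no codas are permitted; onsets are limited to one consonant).
Deletion applies to /ɹ/, /w/, /ʃ/.

bile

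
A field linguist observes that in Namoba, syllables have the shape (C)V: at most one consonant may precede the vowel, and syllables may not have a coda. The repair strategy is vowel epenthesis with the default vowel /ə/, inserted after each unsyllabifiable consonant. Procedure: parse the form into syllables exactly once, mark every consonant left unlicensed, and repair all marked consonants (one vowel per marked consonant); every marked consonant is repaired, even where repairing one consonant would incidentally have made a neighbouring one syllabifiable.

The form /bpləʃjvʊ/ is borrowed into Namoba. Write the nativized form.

bəpələʃəjəvʊ

The consonants /b/, /p/, /ʃ/, /j/ cannot be parsed into a legal (C)V syllable (no codas are permitted; onsets are limited to one consonant).
Each unlicensed consonant becomes the onset of a new syllable: /b/ → /bə/, /p/ → /pə/, /ʃ/ → /ʃə/, /j/ → /jə/.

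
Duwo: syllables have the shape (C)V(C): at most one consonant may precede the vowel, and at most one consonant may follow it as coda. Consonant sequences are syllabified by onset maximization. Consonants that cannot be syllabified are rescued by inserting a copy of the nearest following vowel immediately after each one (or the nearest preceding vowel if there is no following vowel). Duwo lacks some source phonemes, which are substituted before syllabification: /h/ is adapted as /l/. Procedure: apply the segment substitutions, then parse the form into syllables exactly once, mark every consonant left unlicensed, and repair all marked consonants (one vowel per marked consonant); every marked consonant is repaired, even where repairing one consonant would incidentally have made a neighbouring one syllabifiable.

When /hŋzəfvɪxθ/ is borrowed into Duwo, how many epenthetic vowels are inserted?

3

After substitution the input is /lŋzəfvɪxθ/.
The unsyllabifiable consonants are /l/, /ŋ/, /θ/; each receives one epenthetic vowel.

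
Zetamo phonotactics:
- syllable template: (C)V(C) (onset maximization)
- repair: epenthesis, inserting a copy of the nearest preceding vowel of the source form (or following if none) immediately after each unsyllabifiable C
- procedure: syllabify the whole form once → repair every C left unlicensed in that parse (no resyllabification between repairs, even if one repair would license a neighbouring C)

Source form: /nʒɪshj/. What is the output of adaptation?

nɪʒɪshɪjɪ

Syllabifying with onset maximization leaves /n/, /h/, /j/ stranded (at most one coda consonant is licensed; onsets are limited to one consonant).
Each unlicensed consonant becomes the onset of a new syllable: /n/ → /nɪ/, /h/ → /hɪ/, /j/ → /jɪ/.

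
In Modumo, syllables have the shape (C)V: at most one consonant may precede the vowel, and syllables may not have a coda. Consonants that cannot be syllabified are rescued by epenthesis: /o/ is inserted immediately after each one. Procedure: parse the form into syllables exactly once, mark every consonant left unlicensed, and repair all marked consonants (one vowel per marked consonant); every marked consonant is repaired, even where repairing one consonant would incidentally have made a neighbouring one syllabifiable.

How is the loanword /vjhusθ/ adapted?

Syllabifying with onset maximization leaves /v/, /j/, /s/, /θ/ stranded (no codas are permitted; onsets are limited to one consonant).
Each unlicensed consonant becomes the onset of a new syllable: /v/ → /vo/, /j/ → /jo/, /s/ → /so/, /θ/ → /θo/.

vojohusoθo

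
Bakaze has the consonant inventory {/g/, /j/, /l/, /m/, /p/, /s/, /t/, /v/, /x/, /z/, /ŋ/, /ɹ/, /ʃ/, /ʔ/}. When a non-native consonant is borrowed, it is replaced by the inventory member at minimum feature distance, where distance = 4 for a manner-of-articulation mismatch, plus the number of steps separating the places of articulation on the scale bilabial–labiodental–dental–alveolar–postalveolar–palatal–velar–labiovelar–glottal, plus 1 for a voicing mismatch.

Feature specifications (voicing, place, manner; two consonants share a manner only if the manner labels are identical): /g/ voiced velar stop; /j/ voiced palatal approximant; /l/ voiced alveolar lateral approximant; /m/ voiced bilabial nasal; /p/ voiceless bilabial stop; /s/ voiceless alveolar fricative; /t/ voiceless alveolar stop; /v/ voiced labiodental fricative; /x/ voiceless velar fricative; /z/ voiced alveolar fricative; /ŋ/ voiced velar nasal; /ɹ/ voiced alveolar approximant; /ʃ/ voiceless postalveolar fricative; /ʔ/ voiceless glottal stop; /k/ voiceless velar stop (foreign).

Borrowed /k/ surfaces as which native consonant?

/g/ is closest: same manner (stop), place distance 0 (velar→velar), voicing differs (+1); total 1. Next closest is /ʔ/ at distance 2.

g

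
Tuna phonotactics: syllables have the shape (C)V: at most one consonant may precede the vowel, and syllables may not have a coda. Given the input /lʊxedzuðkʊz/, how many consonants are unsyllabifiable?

Under (C)V, the unsyllabifiable consonants are /d/, /ð/, /z/ (no codas are permitted; onsets are limited to one consonant).

3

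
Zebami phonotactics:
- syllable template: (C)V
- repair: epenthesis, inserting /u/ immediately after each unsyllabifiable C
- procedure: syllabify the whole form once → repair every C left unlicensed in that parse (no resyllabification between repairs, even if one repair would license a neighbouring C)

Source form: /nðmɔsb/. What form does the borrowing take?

nuðumɔsubu

The consonants /n/, /ð/, /s/, /b/ cannot be parsed into a legal (C)V syllable (no codas are permitted; onsets are limited to one consonant).
Inserting the epenthetic vowel yields /n/ → /nu/, /ð/ → /ðu/, /s/ → /su/, /b/ → /bu/.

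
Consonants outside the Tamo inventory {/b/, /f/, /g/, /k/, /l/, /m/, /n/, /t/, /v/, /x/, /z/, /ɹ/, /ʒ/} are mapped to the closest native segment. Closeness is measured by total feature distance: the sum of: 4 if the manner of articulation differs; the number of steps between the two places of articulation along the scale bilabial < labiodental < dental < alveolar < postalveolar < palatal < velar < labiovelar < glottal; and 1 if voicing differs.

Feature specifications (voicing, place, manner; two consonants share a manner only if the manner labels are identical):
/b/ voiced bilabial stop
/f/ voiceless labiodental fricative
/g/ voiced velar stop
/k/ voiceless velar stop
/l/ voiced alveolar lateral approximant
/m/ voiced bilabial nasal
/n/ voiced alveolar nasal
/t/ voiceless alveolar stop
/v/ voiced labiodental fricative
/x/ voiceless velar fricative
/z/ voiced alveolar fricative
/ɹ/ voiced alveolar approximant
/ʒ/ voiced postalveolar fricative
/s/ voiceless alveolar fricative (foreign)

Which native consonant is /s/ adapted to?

z

/z/ is closest: same manner (fricative), place distance 0 (alveolar→alveolar), voicing differs (+1); total 1. Next closest is /f/ at distance 2.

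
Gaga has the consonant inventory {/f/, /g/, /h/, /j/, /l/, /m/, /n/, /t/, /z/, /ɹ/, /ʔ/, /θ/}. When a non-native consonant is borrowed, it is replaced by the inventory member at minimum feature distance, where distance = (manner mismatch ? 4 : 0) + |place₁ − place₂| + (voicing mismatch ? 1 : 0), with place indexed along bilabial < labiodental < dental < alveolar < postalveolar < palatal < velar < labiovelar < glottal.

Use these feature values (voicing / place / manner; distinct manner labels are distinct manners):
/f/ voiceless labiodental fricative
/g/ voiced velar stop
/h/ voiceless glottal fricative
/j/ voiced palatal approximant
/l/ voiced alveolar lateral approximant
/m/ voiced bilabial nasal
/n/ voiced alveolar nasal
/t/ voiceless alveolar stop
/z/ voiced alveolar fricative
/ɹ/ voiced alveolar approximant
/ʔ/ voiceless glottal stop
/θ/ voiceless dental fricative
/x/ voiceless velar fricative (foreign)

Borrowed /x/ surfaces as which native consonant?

/h/ is closest: same manner (fricative), place distance 2 (velar→glottal), same voicing; total 2. Next closest is /z/ at distance 4.

h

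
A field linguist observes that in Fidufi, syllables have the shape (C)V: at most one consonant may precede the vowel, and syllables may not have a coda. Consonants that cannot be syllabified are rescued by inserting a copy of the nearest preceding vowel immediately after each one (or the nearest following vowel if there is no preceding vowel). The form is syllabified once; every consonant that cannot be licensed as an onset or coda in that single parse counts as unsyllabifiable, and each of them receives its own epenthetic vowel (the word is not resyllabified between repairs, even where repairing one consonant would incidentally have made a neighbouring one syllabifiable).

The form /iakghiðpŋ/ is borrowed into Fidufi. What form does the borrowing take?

iakagahiðipiŋi

Under (C)V, the unsyllabifiable consonants are /k/, /g/, /ð/, /p/, /ŋ/ (no codas are permitted; onsets are limited to one consonant).
Inserting the epenthetic vowel yields /k/ → /ka/, /g/ → /ga/, /ð/ → /ði/, /p/ → /pi/, /ŋ/ → /ŋi/.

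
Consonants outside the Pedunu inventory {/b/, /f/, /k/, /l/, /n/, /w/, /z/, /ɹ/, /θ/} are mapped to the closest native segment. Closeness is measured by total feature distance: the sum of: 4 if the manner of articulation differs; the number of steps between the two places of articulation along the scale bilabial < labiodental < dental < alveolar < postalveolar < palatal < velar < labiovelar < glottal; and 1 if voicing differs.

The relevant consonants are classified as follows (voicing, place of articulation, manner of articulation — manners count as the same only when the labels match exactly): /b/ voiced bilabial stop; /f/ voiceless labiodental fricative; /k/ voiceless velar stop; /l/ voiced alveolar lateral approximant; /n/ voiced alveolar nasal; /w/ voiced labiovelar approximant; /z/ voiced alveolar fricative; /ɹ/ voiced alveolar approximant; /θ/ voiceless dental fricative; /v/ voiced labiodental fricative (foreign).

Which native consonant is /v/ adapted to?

/f/ is closest: same manner (fricative), place distance 0 (labiodental→labiodental), voicing differs (+1); total 1. Next closest is /z/ at distance 2.

f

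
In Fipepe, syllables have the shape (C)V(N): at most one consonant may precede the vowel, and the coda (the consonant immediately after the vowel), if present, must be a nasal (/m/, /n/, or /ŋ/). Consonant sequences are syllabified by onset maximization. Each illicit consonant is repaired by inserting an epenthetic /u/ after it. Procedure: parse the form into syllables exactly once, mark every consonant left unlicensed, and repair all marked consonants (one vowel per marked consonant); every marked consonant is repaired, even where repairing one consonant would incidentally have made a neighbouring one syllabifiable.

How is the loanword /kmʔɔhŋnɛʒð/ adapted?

Syllabifying with onset maximization leaves /k/, /m/, /h/, /ŋ/, /ʒ/, /ð/ stranded (only a nasal (/m/, /n/, or /ŋ/) is licensed in coda position; onsets are limited to one consonant).
Inserting the epenthetic vowel yields /k/ → /ku/, /m/ → /mu/, /h/ → /hu/, /ŋ/ → /ŋu/, /ʒ/ → /ʒu/, /ð/ → /ðu/.

kumuʔɔhuŋunɛʒuðu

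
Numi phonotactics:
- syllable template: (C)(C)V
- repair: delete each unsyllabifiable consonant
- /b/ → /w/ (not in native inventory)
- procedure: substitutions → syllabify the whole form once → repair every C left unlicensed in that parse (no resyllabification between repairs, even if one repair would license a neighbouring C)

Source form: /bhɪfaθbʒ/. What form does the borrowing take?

whɪfa

Substitution: /b/ → /w/, giving /whɪfaθwʒ/.
The consonants /θ/, /w/, /ʒ/ cannot be parsed into a legal (C)(C)V syllable (no codas are permitted; onsets may contain at most 2 consonants).
Deleting the stranded consonants removes /θ/, /w/, /ʒ/.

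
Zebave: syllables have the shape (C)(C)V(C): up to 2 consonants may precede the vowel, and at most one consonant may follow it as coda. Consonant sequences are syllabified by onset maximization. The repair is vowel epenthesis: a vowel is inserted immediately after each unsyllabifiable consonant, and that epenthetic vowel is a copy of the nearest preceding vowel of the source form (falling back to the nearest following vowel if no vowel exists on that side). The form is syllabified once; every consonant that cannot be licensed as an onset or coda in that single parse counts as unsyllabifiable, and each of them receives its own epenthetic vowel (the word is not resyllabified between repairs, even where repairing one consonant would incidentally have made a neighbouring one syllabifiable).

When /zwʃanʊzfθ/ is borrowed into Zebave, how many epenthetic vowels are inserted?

The unsyllabifiable consonants are /z/, /f/, /θ/; each receives one epenthetic vowel.

3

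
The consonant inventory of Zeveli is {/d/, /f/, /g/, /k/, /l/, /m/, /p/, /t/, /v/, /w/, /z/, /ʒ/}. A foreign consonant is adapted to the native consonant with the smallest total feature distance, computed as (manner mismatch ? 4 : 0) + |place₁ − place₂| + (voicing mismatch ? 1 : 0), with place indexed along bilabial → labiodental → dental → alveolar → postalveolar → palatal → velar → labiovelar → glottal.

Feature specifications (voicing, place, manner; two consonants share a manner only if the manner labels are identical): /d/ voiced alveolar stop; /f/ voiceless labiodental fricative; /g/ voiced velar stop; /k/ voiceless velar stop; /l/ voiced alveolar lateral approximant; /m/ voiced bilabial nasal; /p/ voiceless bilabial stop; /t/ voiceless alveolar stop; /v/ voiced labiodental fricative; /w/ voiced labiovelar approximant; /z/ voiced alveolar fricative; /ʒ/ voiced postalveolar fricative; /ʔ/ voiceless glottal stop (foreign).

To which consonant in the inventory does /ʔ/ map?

k

/k/ is closest: same manner (stop), place distance 2 (glottal→velar), same voicing; total 2. Next closest is /g/ at distance 3.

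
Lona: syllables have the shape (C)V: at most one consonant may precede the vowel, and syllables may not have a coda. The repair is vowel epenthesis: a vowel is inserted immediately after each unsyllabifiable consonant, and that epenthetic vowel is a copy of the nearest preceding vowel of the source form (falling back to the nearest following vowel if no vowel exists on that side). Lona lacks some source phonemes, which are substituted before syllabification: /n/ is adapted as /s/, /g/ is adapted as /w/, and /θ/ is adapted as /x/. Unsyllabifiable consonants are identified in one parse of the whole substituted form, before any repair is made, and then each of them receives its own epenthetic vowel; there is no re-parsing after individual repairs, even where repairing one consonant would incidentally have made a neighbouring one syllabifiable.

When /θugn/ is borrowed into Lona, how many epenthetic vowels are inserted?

2

After substitution the input is /xuws/.
The unsyllabifiable consonants are /w/, /s/; each receives one epenthetic vowel.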